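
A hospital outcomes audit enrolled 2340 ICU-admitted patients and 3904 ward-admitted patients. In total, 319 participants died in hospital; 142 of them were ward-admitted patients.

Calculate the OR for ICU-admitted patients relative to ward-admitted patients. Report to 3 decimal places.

OR ≈ 2.168

ICU-admitted patients with the outcome: 319 − 142 = 177
ICU-admitted patients without the outcome: 2340 − 177 = 2163
ward-admitted patients without the outcome: 3904 − 142 = 3762
OR = (177 × 3762) / (2163 × 142) = 665874/307146 ≈ 2.168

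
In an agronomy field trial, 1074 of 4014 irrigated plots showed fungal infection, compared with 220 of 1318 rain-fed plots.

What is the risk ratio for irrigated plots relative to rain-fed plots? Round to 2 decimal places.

risk, irrigated plots = 1074/4014 = 0.2676
risk, rain-fed plots = 220/1318 = 0.1669
RR = 0.2676 / 0.1669 = 1.60

1.60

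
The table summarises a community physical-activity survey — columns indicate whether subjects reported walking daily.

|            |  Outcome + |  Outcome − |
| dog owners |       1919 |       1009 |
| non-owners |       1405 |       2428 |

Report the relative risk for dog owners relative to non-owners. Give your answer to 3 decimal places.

risk, dog owners = 1919/2928 = 0.6554
risk, non-owners = 1405/3833 = 0.3666
RR = 0.6554 / 0.3666 = 1.788

1.788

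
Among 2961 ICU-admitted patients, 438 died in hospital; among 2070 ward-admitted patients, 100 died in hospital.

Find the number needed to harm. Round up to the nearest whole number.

risk, ICU-admitted patients = 438/2961 = 0.147923
risk, ward-admitted patients = 100/2070 = 0.048309
absolute risk difference = 0.099614
1 / 0.099614 = 10.039 → round up → 11

NNH ≈ 11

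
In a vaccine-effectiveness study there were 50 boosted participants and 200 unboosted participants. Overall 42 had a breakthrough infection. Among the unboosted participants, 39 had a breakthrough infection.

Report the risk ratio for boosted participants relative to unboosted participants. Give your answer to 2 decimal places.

RR: 0.31

boosted participants with the outcome: 42 − 39 = 3
boosted participants without the outcome: 50 − 3 = 47
unboosted participants without the outcome: 200 − 39 = 161
risk, boosted participants = 3/50 = 0.0600
risk, unboosted participants = 39/200 = 0.1950
RR = 0.0600 / 0.1950 = 0.31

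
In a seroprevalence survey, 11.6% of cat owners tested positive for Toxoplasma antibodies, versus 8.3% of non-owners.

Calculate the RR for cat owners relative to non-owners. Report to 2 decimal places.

RR = 0.1160 / 0.0830 = 1.40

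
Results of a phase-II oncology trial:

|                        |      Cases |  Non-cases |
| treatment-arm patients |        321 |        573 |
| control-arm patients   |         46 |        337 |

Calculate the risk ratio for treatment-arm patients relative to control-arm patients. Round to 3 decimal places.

risk, treatment-arm patients = 321/894 = 0.3591
risk, control-arm patients = 46/383 = 0.1201
RR = 0.3591 / 0.1201 = 2.990

2.990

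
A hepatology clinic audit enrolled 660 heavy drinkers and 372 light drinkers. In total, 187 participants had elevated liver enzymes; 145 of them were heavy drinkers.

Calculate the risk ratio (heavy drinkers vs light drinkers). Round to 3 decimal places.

RR ≈ 1.946

heavy drinkers without the outcome: 660 − 145 = 515
light drinkers with the outcome: 187 − 145 = 42
light drinkers without the outcome: 372 − 42 = 330
risk, heavy drinkers = 145/660 = 0.2197
risk, light drinkers = 42/372 = 0.1129
RR = 0.2197 / 0.1129 = 1.946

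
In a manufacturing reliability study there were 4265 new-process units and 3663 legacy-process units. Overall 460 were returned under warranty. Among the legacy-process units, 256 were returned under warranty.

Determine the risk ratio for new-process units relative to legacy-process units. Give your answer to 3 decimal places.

0.684

new-process units with the outcome: 460 − 256 = 204
new-process units without the outcome: 4265 − 204 = 4061
legacy-process units without the outcome: 3663 − 256 = 3407
risk, new-process units = 204/4265 = 0.04783
risk, legacy-process units = 256/3663 = 0.06989
RR = 0.04783 / 0.06989 = 0.684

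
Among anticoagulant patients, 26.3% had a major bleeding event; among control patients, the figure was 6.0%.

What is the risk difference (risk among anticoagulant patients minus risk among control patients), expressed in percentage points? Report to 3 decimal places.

RD: 20.300

risk difference = 0.2630 − 0.0600 = 0.2030 → 20.300 percentage points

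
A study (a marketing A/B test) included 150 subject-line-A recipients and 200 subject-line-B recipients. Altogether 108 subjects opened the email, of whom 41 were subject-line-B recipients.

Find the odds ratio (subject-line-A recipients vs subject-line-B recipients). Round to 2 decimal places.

subject-line-A recipients with the outcome: 108 − 41 = 67
subject-line-A recipients without the outcome: 150 − 67 = 83
subject-line-B recipients without the outcome: 200 − 41 = 159
odds, subject-line-A recipients = 67/83 = 0.8072
odds, subject-line-B recipients = 41/159 = 0.2579
OR = 0.8072 / 0.2579 = 3.13

OR: 3.13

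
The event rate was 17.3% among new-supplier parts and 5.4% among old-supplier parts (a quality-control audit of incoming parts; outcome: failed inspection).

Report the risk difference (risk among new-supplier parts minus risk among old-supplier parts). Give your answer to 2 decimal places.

risk difference = 0.1730 − 0.0540 = 0.12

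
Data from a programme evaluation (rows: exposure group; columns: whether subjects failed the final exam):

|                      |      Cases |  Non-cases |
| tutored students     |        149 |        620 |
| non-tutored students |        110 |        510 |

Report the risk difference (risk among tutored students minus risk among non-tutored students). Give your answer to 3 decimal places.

risk, tutored students = 149/769 = 0.1938
risk, non-tutored students = 110/620 = 0.1774
risk difference = 0.1938 − 0.1774 = 0.016

RD = 0.016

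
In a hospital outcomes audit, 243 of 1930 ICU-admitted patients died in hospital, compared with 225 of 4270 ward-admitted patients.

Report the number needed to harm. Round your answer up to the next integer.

14

risk, ICU-admitted patients = 243/1930 = 0.125907
risk, ward-admitted patients = 225/4270 = 0.052693
absolute risk difference = 0.073214
1 / 0.073214 = 13.659 → round up → 14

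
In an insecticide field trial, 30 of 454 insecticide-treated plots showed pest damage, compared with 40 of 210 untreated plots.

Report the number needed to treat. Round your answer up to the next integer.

NNT = 9

risk, insecticide-treated plots = 30/454 = 0.066079
risk, untreated plots = 40/210 = 0.190476
absolute risk difference = 0.124397
1 / 0.124397 = 8.039 → round up → 9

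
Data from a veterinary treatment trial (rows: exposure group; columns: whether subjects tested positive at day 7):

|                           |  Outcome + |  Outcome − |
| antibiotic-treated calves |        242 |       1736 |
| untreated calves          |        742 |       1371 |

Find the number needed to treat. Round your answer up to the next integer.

5

risk, antibiotic-treated calves = 242/1978 = 0.122346
risk, untreated calves = 742/2113 = 0.351159
absolute risk difference = 0.228814
1 / 0.228814 = 4.370 → round up → 5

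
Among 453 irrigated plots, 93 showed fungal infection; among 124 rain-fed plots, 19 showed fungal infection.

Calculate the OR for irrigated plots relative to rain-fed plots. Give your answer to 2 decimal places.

OR: 1.43

odds, irrigated plots = 93/360 = 0.2583
odds, rain-fed plots = 19/105 = 0.1810
OR = 0.2583 / 0.1810 = 1.43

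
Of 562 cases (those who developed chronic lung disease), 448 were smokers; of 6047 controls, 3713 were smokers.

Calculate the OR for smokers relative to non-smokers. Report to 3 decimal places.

OR = (448 × 2334) / (3713 × 114) = 1045632/423282 ≈ 2.470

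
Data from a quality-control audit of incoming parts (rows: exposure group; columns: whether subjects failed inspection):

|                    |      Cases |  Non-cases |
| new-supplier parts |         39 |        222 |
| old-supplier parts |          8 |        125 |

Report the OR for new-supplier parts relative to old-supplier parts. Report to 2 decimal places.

OR = (39 × 125) / (222 × 8) = 4875/1776 ≈ 2.74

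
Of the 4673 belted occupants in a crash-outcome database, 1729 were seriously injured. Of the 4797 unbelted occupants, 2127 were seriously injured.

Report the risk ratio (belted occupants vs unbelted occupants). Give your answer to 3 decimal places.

RR = 0.834

risk, belted occupants = 1729/4673 = 0.3700
risk, unbelted occupants = 2127/4797 = 0.4434
RR = 0.3700 / 0.4434 = 0.834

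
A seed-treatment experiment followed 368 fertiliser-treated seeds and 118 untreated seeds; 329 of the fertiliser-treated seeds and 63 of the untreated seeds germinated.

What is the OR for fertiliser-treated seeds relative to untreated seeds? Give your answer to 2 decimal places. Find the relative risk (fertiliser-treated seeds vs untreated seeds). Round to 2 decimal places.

OR = (329 × 55) / (39 × 63) = 18095/2457 ≈ 7.36
risk, fertiliser-treated seeds = 329/368 = 0.8940
risk, untreated seeds = 63/118 = 0.5339
RR = 0.8940 / 0.5339 = 1.67

OR = 7.36; RR = 1.67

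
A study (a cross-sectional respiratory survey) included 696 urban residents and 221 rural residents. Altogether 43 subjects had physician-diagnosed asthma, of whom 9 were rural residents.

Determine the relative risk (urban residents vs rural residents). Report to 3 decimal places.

urban residents with the outcome: 43 − 9 = 34
urban residents without the outcome: 696 − 34 = 662
rural residents without the outcome: 221 − 9 = 212
risk, urban residents = 34/696 = 0.04885
risk, rural residents = 9/221 = 0.04072
RR = 0.04885 / 0.04072 = 1.200

RR ≈ 1.200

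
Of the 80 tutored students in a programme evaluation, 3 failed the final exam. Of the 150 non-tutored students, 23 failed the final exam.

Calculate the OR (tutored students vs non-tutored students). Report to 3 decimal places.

OR = (3 × 127) / (77 × 23) = 381/1771 ≈ 0.215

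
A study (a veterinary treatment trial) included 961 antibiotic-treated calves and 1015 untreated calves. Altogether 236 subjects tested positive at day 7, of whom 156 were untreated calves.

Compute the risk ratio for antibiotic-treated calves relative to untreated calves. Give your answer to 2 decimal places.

RR: 0.54

antibiotic-treated calves with the outcome: 236 − 156 = 80
antibiotic-treated calves without the outcome: 961 − 80 = 881
untreated calves without the outcome: 1015 − 156 = 859
risk, antibiotic-treated calves = 80/961 = 0.0832
risk, untreated calves = 156/1015 = 0.1537
RR = 0.0832 / 0.1537 = 0.54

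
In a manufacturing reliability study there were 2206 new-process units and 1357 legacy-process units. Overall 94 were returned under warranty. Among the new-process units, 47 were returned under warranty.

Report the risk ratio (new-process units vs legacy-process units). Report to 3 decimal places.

RR: 0.615

new-process units without the outcome: 2206 − 47 = 2159
legacy-process units with the outcome: 94 − 47 = 47
legacy-process units without the outcome: 1357 − 47 = 1310
risk, new-process units = 47/2206 = 0.02131
risk, legacy-process units = 47/1357 = 0.03464
RR = 0.02131 / 0.03464 = 0.615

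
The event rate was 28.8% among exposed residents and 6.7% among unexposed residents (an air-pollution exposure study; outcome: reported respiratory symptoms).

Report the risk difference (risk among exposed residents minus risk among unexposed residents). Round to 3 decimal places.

risk difference = 0.2880 − 0.0670 = 0.221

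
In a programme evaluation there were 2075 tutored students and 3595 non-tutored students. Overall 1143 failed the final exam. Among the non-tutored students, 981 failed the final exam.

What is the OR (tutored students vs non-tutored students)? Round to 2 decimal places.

OR = 0.23

tutored students with the outcome: 1143 − 981 = 162
tutored students without the outcome: 2075 − 162 = 1913
non-tutored students without the outcome: 3595 − 981 = 2614
OR = (162 × 2614) / (1913 × 981) = 423468/1876653 ≈ 0.23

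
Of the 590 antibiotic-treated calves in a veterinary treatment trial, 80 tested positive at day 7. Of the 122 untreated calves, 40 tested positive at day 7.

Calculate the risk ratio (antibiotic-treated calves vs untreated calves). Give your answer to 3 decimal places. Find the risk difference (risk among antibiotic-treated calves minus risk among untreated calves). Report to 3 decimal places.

risk, antibiotic-treated calves = 80/590 = 0.1356
risk, untreated calves = 40/122 = 0.3279
RR = 0.1356 / 0.3279 = 0.414
risk difference = 0.1356 − 0.3279 = -0.192

RR = 0.414; RD = -0.192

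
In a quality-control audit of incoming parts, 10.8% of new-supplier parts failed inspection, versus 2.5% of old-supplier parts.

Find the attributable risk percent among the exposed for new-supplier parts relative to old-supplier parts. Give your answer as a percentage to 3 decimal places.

AR% = (0.10800 − 0.02500) / 0.10800 = 0.7685 → 76.852%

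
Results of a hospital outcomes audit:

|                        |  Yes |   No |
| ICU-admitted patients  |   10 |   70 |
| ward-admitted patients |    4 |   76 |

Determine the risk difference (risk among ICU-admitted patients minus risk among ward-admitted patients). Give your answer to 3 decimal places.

RD ≈ 0.075

risk, ICU-admitted patients = 10/80 = 0.1250
risk, ward-admitted patients = 4/80 = 0.0500
risk difference = 0.1250 − 0.0500 = 0.075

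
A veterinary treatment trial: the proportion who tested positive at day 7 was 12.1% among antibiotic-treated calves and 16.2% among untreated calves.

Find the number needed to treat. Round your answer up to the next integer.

NNT ≈ 25

absolute risk difference = 0.041000
1 / 0.041000 = 24.390 → round up → 25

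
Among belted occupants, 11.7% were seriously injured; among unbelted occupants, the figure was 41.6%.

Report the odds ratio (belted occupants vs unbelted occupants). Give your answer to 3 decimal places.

odds, belted occupants = 0.1170/0.8830 = 0.1325
odds, unbelted occupants = 0.4160/0.5840 = 0.7123
OR = 0.1325 / 0.7123 = 0.186

OR = 0.186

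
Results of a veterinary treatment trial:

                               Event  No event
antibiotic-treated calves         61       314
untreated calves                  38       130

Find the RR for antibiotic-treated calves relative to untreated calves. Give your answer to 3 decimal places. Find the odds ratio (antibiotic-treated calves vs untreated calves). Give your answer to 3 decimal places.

RR = 0.719; OR = 0.665

risk, antibiotic-treated calves = 61/375 = 0.1627
risk, untreated calves = 38/168 = 0.2262
RR = 0.1627 / 0.2262 = 0.719
odds, antibiotic-treated calves = 61/314 = 0.1943
odds, untreated calves = 38/130 = 0.2923
OR = 0.1943 / 0.2923 = 0.665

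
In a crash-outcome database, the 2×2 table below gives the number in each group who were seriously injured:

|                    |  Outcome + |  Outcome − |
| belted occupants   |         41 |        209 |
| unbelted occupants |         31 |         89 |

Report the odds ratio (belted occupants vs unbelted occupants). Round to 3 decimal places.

odds, belted occupants = 41/209 = 0.1962
odds, unbelted occupants = 31/89 = 0.3483
OR = 0.1962 / 0.3483 = 0.563

0.563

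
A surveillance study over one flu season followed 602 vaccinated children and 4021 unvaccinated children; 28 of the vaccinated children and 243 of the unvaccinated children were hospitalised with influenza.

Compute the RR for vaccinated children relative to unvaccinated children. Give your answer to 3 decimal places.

0.770

risk, vaccinated children = 28/602 = 0.04651
risk, unvaccinated children = 243/4021 = 0.06043
RR = 0.04651 / 0.06043 = 0.770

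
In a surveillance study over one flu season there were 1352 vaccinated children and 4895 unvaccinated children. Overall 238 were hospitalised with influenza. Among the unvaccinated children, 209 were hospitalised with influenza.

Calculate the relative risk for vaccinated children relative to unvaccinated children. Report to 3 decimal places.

vaccinated children with the outcome: 238 − 209 = 29
vaccinated children without the outcome: 1352 − 29 = 1323
unvaccinated children without the outcome: 4895 − 209 = 4686
risk, vaccinated children = 29/1352 = 0.02145
risk, unvaccinated children = 209/4895 = 0.04270
RR = 0.02145 / 0.04270 = 0.502

0.502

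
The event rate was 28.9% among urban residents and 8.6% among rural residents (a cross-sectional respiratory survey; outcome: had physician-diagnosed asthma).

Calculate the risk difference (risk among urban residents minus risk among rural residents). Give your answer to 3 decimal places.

risk difference = 0.2890 − 0.0860 = 0.203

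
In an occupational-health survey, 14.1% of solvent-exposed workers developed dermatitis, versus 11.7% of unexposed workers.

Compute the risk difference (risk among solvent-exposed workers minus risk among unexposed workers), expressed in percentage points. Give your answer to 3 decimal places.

risk difference = 0.1410 − 0.1170 = 0.0240 → 2.400 percentage points

2.400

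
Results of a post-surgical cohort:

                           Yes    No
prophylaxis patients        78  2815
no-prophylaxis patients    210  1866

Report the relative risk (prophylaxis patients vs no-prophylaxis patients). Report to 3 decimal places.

RR = 0.267

risk, prophylaxis patients = 78/2893 = 0.02696
risk, no-prophylaxis patients = 210/2076 = 0.10116
RR = 0.02696 / 0.10116 = 0.267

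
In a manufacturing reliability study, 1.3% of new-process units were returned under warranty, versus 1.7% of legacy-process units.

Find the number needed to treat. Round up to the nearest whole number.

absolute risk difference = 0.004000
1 / 0.004000 = 250.000 → round up → 250

NNT ≈ 250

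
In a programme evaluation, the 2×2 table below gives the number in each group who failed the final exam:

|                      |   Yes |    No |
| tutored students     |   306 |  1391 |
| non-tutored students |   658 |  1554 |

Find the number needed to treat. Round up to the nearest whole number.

9

risk, tutored students = 306/1697 = 0.180318
risk, non-tutored students = 658/2212 = 0.297468
absolute risk difference = 0.117150
1 / 0.117150 = 8.536 → round up → 9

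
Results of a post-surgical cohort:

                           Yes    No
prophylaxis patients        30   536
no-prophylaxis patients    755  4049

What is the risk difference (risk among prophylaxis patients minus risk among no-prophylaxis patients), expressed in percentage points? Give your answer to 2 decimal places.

RD = -10.42

risk, prophylaxis patients = 30/566 = 0.0530
risk, no-prophylaxis patients = 755/4804 = 0.1572
risk difference = 0.0530 − 0.1572 = -0.1042 → -10.42 percentage points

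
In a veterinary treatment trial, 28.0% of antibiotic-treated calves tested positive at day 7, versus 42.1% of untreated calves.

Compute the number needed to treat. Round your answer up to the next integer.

NNT: 8

absolute risk difference = 0.141000
1 / 0.141000 = 7.092 → round up → 8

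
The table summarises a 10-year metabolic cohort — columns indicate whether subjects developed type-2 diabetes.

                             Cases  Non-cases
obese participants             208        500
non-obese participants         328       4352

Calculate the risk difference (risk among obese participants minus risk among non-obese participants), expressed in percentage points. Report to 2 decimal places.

22.37

risk, obese participants = 208/708 = 0.2938
risk, non-obese participants = 328/4680 = 0.0701
risk difference = 0.2938 − 0.0701 = 0.2237 → 22.37 percentage points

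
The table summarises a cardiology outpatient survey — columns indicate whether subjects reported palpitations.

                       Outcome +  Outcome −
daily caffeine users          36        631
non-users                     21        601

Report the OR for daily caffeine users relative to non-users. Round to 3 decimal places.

OR = (36 × 601) / (631 × 21) = 21636/13251 ≈ 1.633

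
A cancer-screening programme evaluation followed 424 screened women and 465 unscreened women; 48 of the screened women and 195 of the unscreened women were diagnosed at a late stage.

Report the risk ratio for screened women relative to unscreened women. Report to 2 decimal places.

risk, screened women = 48/424 = 0.1132
risk, unscreened women = 195/465 = 0.4194
RR = 0.1132 / 0.4194 = 0.27

0.27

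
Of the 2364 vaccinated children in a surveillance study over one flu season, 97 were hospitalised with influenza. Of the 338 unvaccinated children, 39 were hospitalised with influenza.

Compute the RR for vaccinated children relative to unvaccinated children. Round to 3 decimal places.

RR ≈ 0.356

risk, vaccinated children = 97/2364 = 0.04103
risk, unvaccinated children = 39/338 = 0.11538
RR = 0.04103 / 0.11538 = 0.356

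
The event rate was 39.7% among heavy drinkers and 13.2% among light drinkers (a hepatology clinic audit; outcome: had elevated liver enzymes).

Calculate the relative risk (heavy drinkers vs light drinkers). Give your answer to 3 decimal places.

RR = 0.3970 / 0.1320 = 3.008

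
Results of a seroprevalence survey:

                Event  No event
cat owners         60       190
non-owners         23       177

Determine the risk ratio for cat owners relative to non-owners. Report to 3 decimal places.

RR: 2.087

risk, cat owners = 60/250 = 0.2400
risk, non-owners = 23/200 = 0.1150
RR = 0.2400 / 0.1150 = 2.087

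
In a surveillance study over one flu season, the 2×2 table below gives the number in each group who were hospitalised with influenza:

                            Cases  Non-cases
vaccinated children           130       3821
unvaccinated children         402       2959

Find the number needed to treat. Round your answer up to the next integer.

NNT ≈ 12

risk, vaccinated children = 130/3951 = 0.032903
risk, unvaccinated children = 402/3361 = 0.119607
absolute risk difference = 0.086704
1 / 0.086704 = 11.533 → round up → 12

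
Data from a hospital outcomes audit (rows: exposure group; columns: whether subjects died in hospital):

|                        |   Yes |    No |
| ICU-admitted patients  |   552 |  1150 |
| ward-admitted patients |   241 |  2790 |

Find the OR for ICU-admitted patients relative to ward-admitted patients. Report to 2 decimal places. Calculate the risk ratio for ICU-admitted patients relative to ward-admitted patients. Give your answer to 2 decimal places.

OR = (552 × 2790) / (1150 × 241) = 1540080/277150 ≈ 5.56
risk, ICU-admitted patients = 552/1702 = 0.3243
risk, ward-admitted patients = 241/3031 = 0.0795
RR = 0.3243 / 0.0795 = 4.08

OR = 5.56; RR = 4.08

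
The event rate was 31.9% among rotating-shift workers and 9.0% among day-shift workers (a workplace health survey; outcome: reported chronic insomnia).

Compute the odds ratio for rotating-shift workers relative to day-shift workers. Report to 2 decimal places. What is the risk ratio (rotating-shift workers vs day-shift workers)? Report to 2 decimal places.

OR = 4.74; RR = 3.54

odds, rotating-shift workers = 0.3190/0.6810 = 0.4684
odds, day-shift workers = 0.0900/0.9100 = 0.0989
OR = 0.4684 / 0.0989 = 4.74
RR = 0.3190 / 0.0900 = 3.54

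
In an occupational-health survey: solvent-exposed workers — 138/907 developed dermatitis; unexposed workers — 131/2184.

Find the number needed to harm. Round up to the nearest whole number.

risk, solvent-exposed workers = 138/907 = 0.152150
risk, unexposed workers = 131/2184 = 0.059982
absolute risk difference = 0.092168
1 / 0.092168 = 10.850 → round up → 11

11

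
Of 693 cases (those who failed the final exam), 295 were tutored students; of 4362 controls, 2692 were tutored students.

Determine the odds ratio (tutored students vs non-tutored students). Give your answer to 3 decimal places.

OR = (295 × 1670) / (2692 × 398) = 492650/1071416 ≈ 0.460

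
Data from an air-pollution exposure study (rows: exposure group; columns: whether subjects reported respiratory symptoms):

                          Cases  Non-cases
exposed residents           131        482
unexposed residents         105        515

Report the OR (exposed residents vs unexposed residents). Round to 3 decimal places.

odds, exposed residents = 131/482 = 0.2718
odds, unexposed residents = 105/515 = 0.2039
OR = 0.2718 / 0.2039 = 1.333

1.333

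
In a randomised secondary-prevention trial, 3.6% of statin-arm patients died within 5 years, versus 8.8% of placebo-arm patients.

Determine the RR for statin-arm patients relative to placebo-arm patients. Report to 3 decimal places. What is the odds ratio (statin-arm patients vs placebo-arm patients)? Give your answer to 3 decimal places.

RR = 0.409; OR = 0.387

RR = 0.03600 / 0.08800 = 0.409
odds, statin-arm patients = 0.03600/0.96400 = 0.03734
odds, placebo-arm patients = 0.08800/0.91200 = 0.09649
OR = 0.03734 / 0.09649 = 0.387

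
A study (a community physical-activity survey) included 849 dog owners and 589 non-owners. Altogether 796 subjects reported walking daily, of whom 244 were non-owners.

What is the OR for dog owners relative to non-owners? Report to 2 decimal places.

dog owners with the outcome: 796 − 244 = 552
dog owners without the outcome: 849 − 552 = 297
non-owners without the outcome: 589 − 244 = 345
odds, dog owners = 552/297 = 1.8586
odds, non-owners = 244/345 = 0.7072
OR = 1.8586 / 0.7072 = 2.63

OR = 2.63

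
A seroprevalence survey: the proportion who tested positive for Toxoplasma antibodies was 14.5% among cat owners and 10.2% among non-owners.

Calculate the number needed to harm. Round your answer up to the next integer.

absolute risk difference = 0.043000
1 / 0.043000 = 23.256 → round up → 24

NNH = 24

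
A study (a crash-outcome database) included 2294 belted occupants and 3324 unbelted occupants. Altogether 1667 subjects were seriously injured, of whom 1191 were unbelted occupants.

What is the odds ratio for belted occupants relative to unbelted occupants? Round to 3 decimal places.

OR = 0.469

belted occupants with the outcome: 1667 − 1191 = 476
belted occupants without the outcome: 2294 − 476 = 1818
unbelted occupants without the outcome: 3324 − 1191 = 2133
OR = (476 × 2133) / (1818 × 1191) = 1015308/2165238 ≈ 0.469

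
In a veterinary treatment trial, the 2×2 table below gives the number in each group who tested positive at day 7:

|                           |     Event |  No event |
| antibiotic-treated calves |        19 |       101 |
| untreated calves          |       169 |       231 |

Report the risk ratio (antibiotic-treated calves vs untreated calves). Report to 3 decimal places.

risk, antibiotic-treated calves = 19/120 = 0.1583
risk, untreated calves = 169/400 = 0.4225
RR = 0.1583 / 0.4225 = 0.375

RR: 0.375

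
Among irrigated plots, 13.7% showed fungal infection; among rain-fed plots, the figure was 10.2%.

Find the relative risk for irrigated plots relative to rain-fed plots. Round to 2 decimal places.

RR = 0.1370 / 0.1020 = 1.34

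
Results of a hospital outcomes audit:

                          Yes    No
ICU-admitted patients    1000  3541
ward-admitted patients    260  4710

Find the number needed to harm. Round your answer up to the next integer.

6

risk, ICU-admitted patients = 1000/4541 = 0.220216
risk, ward-admitted patients = 260/4970 = 0.052314
absolute risk difference = 0.167902
1 / 0.167902 = 5.956 → round up → 6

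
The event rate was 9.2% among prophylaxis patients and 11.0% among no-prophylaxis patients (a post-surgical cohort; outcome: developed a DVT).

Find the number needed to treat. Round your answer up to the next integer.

absolute risk difference = 0.018000
1 / 0.018000 = 55.556 → round up → 56

NNT ≈ 56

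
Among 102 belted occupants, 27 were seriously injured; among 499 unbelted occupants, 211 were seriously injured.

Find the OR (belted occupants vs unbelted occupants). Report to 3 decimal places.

0.491

odds, belted occupants = 27/75 = 0.3600
odds, unbelted occupants = 211/288 = 0.7326
OR = 0.3600 / 0.7326 = 0.491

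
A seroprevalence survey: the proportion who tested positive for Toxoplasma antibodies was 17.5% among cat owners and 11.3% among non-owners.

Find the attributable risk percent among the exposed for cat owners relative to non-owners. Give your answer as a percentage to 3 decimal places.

AR% = (0.1750 − 0.1130) / 0.1750 = 0.3543 → 35.429%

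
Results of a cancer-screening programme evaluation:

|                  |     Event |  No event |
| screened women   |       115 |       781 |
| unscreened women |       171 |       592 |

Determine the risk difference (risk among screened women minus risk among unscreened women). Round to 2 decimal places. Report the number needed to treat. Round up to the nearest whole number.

RD = -0.10; NNT = 11

risk, screened women = 115/896 = 0.1283
risk, unscreened women = 171/763 = 0.2241
risk difference = 0.1283 − 0.2241 = -0.10
absolute risk difference = 0.095767
1 / 0.095767 = 10.442 → round up → 11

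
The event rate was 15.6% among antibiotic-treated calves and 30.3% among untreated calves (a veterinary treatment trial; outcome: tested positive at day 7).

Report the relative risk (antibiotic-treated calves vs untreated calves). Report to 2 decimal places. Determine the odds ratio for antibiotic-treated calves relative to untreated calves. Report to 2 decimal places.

RR = 0.1560 / 0.3030 = 0.51
odds, antibiotic-treated calves = 0.1560/0.8440 = 0.1848
odds, untreated calves = 0.3030/0.6970 = 0.4347
OR = 0.1848 / 0.4347 = 0.43

RR = 0.51; OR = 0.43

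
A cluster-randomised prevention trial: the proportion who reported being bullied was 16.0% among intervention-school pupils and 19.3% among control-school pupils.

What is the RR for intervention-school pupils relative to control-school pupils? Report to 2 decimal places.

RR = 0.1600 / 0.1930 = 0.83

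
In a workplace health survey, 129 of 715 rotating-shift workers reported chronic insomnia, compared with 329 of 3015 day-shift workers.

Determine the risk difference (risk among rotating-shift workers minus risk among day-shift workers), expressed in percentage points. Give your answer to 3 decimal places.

RD ≈ 7.130

risk, rotating-shift workers = 129/715 = 0.1804
risk, day-shift workers = 329/3015 = 0.1091
risk difference = 0.1804 − 0.1091 = 0.0713 → 7.130 percentage points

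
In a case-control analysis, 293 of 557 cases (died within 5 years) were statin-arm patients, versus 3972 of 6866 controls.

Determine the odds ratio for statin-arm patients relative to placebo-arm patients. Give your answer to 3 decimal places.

OR = (293 × 2894) / (3972 × 264) = 847942/1048608 ≈ 0.809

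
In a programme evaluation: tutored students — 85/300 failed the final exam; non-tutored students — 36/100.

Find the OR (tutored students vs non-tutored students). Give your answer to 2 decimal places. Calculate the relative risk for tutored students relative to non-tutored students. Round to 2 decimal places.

OR = 0.70; RR = 0.79

OR = (85 × 64) / (215 × 36) = 5440/7740 ≈ 0.70
risk, tutored students = 85/300 = 0.2833
risk, non-tutored students = 36/100 = 0.3600
RR = 0.2833 / 0.3600 = 0.79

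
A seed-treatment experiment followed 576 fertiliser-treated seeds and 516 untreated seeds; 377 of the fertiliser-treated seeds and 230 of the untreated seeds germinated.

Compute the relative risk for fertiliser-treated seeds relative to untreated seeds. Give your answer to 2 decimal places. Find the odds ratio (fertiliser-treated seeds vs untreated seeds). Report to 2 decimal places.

RR = 1.47; OR = 2.36

risk, fertiliser-treated seeds = 377/576 = 0.6545
risk, untreated seeds = 230/516 = 0.4457
RR = 0.6545 / 0.4457 = 1.47
OR = (377 × 286) / (199 × 230) = 107822/45770 ≈ 2.36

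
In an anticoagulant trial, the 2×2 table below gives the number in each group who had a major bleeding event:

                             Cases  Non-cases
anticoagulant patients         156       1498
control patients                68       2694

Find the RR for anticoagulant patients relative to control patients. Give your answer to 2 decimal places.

risk, anticoagulant patients = 156/1654 = 0.09432
risk, control patients = 68/2762 = 0.02462
RR = 0.09432 / 0.02462 = 3.83

RR = 3.83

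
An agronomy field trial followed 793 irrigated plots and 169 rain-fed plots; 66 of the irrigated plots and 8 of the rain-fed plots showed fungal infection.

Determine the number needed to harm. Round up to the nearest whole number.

NNH: 28

risk, irrigated plots = 66/793 = 0.083228
risk, rain-fed plots = 8/169 = 0.047337
absolute risk difference = 0.035891
1 / 0.035891 = 27.862 → round up → 28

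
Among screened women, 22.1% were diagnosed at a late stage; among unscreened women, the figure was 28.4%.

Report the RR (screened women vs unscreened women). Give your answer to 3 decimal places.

RR = 0.2210 / 0.2840 = 0.778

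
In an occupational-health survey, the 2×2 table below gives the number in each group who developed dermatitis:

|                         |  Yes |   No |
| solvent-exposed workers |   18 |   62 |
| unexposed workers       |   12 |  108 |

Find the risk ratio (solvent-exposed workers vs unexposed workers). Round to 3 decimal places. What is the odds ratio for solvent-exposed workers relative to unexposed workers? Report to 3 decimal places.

RR = 2.250; OR = 2.613

risk, solvent-exposed workers = 18/80 = 0.2250
risk, unexposed workers = 12/120 = 0.1000
RR = 0.2250 / 0.1000 = 2.250
odds, solvent-exposed workers = 18/62 = 0.2903
odds, unexposed workers = 12/108 = 0.1111
OR = 0.2903 / 0.1111 = 2.613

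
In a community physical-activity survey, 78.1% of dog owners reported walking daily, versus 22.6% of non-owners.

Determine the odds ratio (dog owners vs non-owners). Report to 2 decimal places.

12.21

odds, dog owners = 0.7810/0.2190 = 3.5662
odds, non-owners = 0.2260/0.7740 = 0.2920
OR = 3.5662 / 0.2920 = 12.21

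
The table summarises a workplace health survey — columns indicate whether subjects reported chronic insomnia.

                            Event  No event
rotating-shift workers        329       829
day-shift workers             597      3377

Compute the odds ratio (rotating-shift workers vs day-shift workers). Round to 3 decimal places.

OR = (329 × 3377) / (829 × 597) = 1111033/494913 ≈ 2.245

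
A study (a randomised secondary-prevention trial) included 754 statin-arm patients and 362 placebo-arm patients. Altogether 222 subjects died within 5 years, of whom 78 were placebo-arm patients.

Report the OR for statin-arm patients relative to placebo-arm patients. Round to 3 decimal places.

statin-arm patients with the outcome: 222 − 78 = 144
statin-arm patients without the outcome: 754 − 144 = 610
placebo-arm patients without the outcome: 362 − 78 = 284
odds, statin-arm patients = 144/610 = 0.2361
odds, placebo-arm patients = 78/284 = 0.2746
OR = 0.2361 / 0.2746 = 0.860

0.860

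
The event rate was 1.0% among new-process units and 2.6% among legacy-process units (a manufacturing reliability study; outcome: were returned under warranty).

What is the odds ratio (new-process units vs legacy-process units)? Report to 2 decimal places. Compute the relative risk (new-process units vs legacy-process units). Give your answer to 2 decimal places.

odds, new-process units = 0.01000/0.99000 = 0.01010
odds, legacy-process units = 0.02600/0.97400 = 0.02669
OR = 0.01010 / 0.02669 = 0.38
RR = 0.01000 / 0.02600 = 0.38

OR = 0.38; RR = 0.38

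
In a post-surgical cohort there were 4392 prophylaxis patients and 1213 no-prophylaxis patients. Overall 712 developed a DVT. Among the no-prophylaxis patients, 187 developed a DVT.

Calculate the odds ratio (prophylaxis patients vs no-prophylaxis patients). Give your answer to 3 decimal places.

prophylaxis patients with the outcome: 712 − 187 = 525
prophylaxis patients without the outcome: 4392 − 525 = 3867
no-prophylaxis patients without the outcome: 1213 − 187 = 1026
OR = (525 × 1026) / (3867 × 187) = 538650/723129 ≈ 0.745

0.745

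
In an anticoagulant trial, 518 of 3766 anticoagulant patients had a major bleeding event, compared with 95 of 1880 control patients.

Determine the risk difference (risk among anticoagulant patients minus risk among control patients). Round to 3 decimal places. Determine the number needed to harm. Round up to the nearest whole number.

risk, anticoagulant patients = 518/3766 = 0.1375
risk, control patients = 95/1880 = 0.0505
risk difference = 0.1375 − 0.0505 = 0.087
absolute risk difference = 0.087015
1 / 0.087015 = 11.492 → round up → 12

RD = 0.087; NNH = 12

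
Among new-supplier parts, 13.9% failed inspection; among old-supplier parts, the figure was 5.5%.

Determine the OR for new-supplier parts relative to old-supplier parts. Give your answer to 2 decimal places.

2.77

odds, new-supplier parts = 0.1390/0.8610 = 0.1614
odds, old-supplier parts = 0.0550/0.9450 = 0.0582
OR = 0.1614 / 0.0582 = 2.77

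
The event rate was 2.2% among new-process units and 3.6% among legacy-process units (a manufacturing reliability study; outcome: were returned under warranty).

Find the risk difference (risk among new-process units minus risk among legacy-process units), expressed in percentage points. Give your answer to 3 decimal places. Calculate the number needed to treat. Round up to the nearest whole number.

risk difference = 0.02200 − 0.03600 = -0.01400 → -1.400 percentage points
absolute risk difference = 0.014000
1 / 0.014000 = 71.429 → round up → 72

RD = -1.400; NNT = 72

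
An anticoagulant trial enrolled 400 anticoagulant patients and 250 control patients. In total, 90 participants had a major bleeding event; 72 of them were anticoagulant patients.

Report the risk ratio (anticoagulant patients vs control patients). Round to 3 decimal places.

RR: 2.500

anticoagulant patients without the outcome: 400 − 72 = 328
control patients with the outcome: 90 − 72 = 18
control patients without the outcome: 250 − 18 = 232
risk, anticoagulant patients = 72/400 = 0.1800
risk, control patients = 18/250 = 0.0720
RR = 0.1800 / 0.0720 = 2.500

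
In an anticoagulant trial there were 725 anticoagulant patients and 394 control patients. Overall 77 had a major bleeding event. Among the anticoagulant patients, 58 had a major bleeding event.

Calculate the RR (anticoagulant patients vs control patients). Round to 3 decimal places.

anticoagulant patients without the outcome: 725 − 58 = 667
control patients with the outcome: 77 − 58 = 19
control patients without the outcome: 394 − 19 = 375
risk, anticoagulant patients = 58/725 = 0.08000
risk, control patients = 19/394 = 0.04822
RR = 0.08000 / 0.04822 = 1.659

RR ≈ 1.659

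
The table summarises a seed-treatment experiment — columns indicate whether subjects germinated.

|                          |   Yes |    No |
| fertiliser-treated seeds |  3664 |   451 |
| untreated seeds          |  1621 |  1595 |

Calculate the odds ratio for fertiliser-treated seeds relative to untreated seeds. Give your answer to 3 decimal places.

7.994

odds, fertiliser-treated seeds = 3664/451 = 8.1242
odds, untreated seeds = 1621/1595 = 1.0163
OR = 8.1242 / 1.0163 = 7.994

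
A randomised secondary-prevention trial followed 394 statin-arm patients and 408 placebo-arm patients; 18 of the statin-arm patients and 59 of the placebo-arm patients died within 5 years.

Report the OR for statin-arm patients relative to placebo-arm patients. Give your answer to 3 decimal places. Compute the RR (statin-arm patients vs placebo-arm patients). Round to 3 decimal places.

OR = (18 × 349) / (376 × 59) = 6282/22184 ≈ 0.283
risk, statin-arm patients = 18/394 = 0.04569
risk, placebo-arm patients = 59/408 = 0.14461
RR = 0.04569 / 0.14461 = 0.316

OR = 0.283; RR = 0.316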